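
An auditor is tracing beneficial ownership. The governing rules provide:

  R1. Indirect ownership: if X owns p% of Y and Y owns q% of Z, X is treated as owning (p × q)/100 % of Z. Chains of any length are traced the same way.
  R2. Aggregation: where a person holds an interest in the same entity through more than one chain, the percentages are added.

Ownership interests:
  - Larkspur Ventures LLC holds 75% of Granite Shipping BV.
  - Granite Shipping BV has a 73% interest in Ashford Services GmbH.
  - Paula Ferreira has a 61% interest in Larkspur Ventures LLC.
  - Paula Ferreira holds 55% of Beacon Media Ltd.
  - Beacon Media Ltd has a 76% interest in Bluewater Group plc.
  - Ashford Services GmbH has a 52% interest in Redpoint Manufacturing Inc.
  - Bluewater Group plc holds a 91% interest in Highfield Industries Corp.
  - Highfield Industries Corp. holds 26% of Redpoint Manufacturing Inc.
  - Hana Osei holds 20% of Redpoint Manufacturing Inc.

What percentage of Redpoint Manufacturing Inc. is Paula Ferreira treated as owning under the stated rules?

27.25658%

Chain via Beacon Media Ltd → Bluewater Group plc → Highfield Industries Corp. (R1): 55% × 76% × 91% × 26% = 9.88988% of Redpoint Manufacturing Inc.
Chain via Larkspur Ventures LLC → Granite Shipping BV → Ashford Services GmbH (R1): 61% × 75% × 73% × 52% = 17.3667% of Redpoint Manufacturing Inc.
Aggregating (R2): 9.88988% + 17.3667% = 27.25658%.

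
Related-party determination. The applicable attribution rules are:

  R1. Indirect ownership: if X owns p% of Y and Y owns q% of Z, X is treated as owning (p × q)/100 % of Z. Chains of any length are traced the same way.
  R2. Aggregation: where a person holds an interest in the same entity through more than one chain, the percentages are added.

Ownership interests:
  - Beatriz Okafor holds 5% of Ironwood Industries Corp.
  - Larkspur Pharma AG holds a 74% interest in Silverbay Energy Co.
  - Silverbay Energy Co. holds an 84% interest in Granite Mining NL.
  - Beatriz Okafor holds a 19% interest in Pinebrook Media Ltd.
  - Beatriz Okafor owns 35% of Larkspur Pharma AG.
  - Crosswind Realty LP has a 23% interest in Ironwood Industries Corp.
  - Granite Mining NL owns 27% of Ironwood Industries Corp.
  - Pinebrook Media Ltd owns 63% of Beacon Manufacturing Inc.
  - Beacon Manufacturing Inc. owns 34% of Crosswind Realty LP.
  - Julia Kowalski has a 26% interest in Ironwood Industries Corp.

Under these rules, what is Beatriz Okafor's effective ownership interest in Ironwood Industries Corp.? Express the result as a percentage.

11.810174%

Chain via Pinebrook Media Ltd → Beacon Manufacturing Inc. → Crosswind Realty LP (R1): 19% × 63% × 34% × 23% = 0.936054% of Ironwood Industries Corp.
Chain via Larkspur Pharma AG → Silverbay Energy Co. → Granite Mining NL (R1): 35% × 74% × 84% × 27% = 5.87412% of Ironwood Industries Corp.
Direct interest in Ironwood Industries Corp: 5%.
Aggregating (R2): 0.936054% + 5.87412% + 5% = 11.810174%.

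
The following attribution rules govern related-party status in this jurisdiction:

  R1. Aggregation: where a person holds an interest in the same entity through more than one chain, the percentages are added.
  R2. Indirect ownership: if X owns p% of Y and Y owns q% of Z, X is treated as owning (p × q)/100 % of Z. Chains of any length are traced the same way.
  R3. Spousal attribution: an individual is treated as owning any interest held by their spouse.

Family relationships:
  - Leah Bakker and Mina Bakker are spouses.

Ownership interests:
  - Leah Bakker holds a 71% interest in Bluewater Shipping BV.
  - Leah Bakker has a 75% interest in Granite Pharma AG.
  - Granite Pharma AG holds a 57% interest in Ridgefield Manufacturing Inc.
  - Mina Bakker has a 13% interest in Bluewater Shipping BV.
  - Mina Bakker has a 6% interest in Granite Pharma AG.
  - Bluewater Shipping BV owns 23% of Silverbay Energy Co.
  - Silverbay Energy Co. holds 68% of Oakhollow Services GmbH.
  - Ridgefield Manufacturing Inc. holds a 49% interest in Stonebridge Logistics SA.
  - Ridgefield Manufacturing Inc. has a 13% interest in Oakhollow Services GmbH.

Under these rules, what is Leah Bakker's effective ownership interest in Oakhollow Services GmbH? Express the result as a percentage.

By spousal attribution (R3), Leah Bakker is treated as also owning Mina Bakker's interest in Bluewater Shipping BV, giving 71% + 13% = 84%.
By spousal attribution (R3), Leah Bakker is treated as also owning Mina Bakker's interest in Granite Pharma AG, giving 75% + 6% = 81%.
Chain via Bluewater Shipping BV → Silverbay Energy Co. (R2): 84% × 23% × 68% = 13.1376% of Oakhollow Services GmbH.
Chain via Granite Pharma AG → Ridgefield Manufacturing Inc. (R2): 81% × 57% × 13% = 6.0021% of Oakhollow Services GmbH.
Aggregating (R1): 13.1376% + 6.0021% = 19.1397%.

19.1397%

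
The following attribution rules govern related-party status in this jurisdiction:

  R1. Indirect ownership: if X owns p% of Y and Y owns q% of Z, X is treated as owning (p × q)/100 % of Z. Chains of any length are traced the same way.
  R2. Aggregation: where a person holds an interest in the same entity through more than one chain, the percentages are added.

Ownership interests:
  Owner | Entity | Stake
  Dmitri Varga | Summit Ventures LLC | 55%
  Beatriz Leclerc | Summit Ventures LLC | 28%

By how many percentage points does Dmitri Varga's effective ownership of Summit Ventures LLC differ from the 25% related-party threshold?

30

Direct interest in Summit Ventures LLC: 55%.
55% exceeds the 25% threshold by 30 percentage points.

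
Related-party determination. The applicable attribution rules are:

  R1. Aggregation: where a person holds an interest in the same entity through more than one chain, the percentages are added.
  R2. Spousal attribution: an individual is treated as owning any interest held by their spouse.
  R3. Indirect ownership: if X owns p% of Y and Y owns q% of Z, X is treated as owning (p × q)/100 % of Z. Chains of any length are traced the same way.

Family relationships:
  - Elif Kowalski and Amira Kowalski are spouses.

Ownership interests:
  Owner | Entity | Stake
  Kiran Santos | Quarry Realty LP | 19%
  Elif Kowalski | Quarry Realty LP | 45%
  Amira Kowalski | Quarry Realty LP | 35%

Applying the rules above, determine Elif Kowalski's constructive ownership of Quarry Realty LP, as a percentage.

80%

By spousal attribution (R2), Elif Kowalski is treated as also owning Amira Kowalski's interest in Quarry Realty LP, giving 45% + 35% = 80%.
Direct interest in Quarry Realty LP: 80%.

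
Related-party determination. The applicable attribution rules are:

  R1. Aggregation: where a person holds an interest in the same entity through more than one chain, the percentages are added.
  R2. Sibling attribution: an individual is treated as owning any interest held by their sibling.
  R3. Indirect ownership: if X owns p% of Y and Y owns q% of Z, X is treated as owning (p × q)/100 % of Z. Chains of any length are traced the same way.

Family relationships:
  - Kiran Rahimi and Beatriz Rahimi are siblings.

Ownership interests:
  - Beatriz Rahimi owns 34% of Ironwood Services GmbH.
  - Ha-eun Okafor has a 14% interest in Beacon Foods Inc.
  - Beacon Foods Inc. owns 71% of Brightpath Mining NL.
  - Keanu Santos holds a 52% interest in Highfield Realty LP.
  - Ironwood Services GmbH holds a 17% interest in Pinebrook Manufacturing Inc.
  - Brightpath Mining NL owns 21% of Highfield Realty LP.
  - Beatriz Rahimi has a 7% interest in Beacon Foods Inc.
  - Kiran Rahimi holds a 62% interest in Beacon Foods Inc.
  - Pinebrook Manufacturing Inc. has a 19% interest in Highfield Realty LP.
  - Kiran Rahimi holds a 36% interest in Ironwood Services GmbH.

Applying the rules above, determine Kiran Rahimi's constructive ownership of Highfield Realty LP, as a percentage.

By sibling attribution (R2), Kiran Rahimi is treated as also owning Beatriz Rahimi's interest in Beacon Foods Inc, giving 62% + 7% = 69%.
By sibling attribution (R2), Kiran Rahimi is treated as also owning Beatriz Rahimi's interest in Ironwood Services GmbH, giving 36% + 34% = 70%.
Chain via Beacon Foods Inc. → Brightpath Mining NL (R3): 69% × 71% × 21% = 10.2879% of Highfield Realty LP.
Chain via Ironwood Services GmbH → Pinebrook Manufacturing Inc. (R3): 70% × 17% × 19% = 2.261% of Highfield Realty LP.
Aggregating (R1): 10.2879% + 2.261% = 12.5489%.

12.5489%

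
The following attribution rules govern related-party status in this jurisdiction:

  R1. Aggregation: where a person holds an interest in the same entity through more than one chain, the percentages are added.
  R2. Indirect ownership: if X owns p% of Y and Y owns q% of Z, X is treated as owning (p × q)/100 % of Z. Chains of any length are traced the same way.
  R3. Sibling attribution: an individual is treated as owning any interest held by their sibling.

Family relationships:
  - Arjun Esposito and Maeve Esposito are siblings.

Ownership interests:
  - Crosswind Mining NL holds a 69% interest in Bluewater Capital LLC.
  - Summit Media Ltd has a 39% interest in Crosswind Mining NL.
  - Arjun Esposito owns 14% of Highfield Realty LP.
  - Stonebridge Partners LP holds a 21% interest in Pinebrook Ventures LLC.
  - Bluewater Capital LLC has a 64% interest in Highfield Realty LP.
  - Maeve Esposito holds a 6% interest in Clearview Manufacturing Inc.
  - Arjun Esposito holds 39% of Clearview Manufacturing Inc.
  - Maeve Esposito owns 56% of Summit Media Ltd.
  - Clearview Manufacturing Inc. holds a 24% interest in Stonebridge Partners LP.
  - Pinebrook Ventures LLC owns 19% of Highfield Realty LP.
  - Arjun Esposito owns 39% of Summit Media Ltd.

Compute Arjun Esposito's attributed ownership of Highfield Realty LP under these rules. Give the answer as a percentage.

30.7922%

By sibling attribution (R3), Arjun Esposito is treated as also owning Maeve Esposito's interest in Summit Media Ltd, giving 39% + 56% = 95%.
By sibling attribution (R3), Arjun Esposito is treated as also owning Maeve Esposito's interest in Clearview Manufacturing Inc, giving 39% + 6% = 45%.
Chain via Summit Media Ltd → Crosswind Mining NL → Bluewater Capital LLC (R2): 95% × 39% × 69% × 64% = 16.36128% of Highfield Realty LP.
Chain via Clearview Manufacturing Inc. → Stonebridge Partners LP → Pinebrook Ventures LLC (R2): 45% × 24% × 21% × 19% = 0.43092% of Highfield Realty LP.
Direct interest in Highfield Realty LP: 14%.
Aggregating (R1): 16.36128% + 0.43092% + 14% = 30.7922%.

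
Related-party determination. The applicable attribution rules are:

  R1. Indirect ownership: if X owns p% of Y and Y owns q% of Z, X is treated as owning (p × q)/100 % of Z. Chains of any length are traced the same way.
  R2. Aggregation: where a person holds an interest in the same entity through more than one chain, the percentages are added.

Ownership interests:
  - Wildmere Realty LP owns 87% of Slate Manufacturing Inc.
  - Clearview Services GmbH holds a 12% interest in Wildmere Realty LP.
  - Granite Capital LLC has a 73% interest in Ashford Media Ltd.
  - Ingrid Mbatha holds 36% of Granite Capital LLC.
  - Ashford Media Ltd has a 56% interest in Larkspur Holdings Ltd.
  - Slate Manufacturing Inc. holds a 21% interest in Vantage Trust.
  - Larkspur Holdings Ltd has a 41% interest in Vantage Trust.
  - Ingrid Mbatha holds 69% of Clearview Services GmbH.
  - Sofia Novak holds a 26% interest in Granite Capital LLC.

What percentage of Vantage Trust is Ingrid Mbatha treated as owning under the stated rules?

Chain via Clearview Services GmbH → Wildmere Realty LP → Slate Manufacturing Inc. (R1): 69% × 12% × 87% × 21% = 1.512756% of Vantage Trust.
Chain via Granite Capital LLC → Ashford Media Ltd → Larkspur Holdings Ltd (R1): 36% × 73% × 56% × 41% = 6.033888% of Vantage Trust.
Aggregating (R2): 1.512756% + 6.033888% = 7.546644%.

7.546644%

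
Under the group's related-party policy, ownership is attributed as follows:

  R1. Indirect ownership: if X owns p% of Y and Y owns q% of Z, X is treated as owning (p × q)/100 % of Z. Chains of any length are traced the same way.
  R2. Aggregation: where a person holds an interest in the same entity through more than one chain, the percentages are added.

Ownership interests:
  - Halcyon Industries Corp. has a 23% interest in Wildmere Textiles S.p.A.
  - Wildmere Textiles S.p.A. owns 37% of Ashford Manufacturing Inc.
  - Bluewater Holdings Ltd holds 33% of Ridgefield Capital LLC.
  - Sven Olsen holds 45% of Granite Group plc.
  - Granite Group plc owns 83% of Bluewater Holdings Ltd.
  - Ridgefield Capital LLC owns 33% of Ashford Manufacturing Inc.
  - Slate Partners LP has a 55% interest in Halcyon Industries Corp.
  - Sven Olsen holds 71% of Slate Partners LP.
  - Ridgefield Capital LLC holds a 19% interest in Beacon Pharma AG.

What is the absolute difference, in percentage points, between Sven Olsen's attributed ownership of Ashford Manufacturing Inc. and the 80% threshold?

72.60943

Chain via Slate Partners LP → Halcyon Industries Corp. → Wildmere Textiles S.p.A. (R1): 71% × 55% × 23% × 37% = 3.323155% of Ashford Manufacturing Inc.
Chain via Granite Group plc → Bluewater Holdings Ltd → Ridgefield Capital LLC (R1): 45% × 83% × 33% × 33% = 4.067415% of Ashford Manufacturing Inc.
Aggregating (R2): 3.323155% + 4.067415% = 7.39057%.
7.39057% falls short of the 80% threshold by 72.60943 percentage points.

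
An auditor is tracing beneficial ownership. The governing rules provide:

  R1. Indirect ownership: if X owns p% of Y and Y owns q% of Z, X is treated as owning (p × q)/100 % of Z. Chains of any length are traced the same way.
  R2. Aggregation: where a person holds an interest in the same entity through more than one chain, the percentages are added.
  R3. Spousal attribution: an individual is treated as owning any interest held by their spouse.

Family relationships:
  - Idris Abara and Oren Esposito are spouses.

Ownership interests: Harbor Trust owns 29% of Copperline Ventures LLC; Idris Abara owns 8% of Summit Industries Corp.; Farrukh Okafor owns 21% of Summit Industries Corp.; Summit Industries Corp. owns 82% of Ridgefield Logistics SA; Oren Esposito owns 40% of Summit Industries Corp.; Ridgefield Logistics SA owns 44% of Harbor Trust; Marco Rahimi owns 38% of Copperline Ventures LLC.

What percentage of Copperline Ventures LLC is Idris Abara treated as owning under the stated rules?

5.022336%

By spousal attribution (R3), Idris Abara is treated as also owning Oren Esposito's interest in Summit Industries Corp, giving 8% + 40% = 48%.
Chain via Summit Industries Corp. → Ridgefield Logistics SA → Harbor Trust (R1): 48% × 82% × 44% × 29% = 5.022336% of Copperline Ventures LLC.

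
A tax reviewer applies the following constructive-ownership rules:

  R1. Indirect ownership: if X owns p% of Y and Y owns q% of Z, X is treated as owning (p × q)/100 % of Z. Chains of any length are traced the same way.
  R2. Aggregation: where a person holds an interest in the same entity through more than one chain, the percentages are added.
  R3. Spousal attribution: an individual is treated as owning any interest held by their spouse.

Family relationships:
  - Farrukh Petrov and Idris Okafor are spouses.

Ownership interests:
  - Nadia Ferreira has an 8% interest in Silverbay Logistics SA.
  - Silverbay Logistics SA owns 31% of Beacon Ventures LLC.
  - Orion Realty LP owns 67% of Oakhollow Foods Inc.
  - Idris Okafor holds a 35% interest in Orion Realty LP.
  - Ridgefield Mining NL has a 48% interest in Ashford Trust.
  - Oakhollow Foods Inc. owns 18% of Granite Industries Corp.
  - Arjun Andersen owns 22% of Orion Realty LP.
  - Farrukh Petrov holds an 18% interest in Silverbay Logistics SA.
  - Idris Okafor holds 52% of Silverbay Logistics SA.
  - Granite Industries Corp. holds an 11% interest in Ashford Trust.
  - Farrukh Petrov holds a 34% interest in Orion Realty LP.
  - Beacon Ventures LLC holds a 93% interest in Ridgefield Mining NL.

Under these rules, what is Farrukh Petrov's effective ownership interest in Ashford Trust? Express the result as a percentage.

By spousal attribution (R3), Farrukh Petrov is treated as also owning Idris Okafor's interest in Orion Realty LP, giving 34% + 35% = 69%.
By spousal attribution (R3), Farrukh Petrov is treated as also owning Idris Okafor's interest in Silverbay Logistics SA, giving 18% + 52% = 70%.
Chain via Orion Realty LP → Oakhollow Foods Inc. → Granite Industries Corp. (R1): 69% × 67% × 18% × 11% = 0.915354% of Ashford Trust.
Chain via Silverbay Logistics SA → Beacon Ventures LLC → Ridgefield Mining NL (R1): 70% × 31% × 93% × 48% = 9.68688% of Ashford Trust.
Aggregating (R2): 0.915354% + 9.68688% = 10.602234%.

10.602234%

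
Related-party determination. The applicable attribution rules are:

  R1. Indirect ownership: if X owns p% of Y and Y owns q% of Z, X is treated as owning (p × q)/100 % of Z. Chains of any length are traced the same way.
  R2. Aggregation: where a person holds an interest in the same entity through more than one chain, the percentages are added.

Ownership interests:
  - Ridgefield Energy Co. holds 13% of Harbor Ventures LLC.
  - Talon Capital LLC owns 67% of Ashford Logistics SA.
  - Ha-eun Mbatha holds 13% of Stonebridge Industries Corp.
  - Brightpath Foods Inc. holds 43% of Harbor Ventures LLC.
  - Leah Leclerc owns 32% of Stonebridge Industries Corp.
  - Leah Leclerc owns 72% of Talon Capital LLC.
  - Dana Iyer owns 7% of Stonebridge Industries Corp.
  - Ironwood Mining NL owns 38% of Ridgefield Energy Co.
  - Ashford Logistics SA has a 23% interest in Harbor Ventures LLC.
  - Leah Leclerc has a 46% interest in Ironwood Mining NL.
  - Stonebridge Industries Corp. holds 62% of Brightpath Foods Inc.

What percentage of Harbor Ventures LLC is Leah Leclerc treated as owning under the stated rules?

Chain via Ironwood Mining NL → Ridgefield Energy Co. (R1): 46% × 38% × 13% = 2.2724% of Harbor Ventures LLC.
Chain via Talon Capital LLC → Ashford Logistics SA (R1): 72% × 67% × 23% = 11.0952% of Harbor Ventures LLC.
Chain via Stonebridge Industries Corp. → Brightpath Foods Inc. (R1): 32% × 62% × 43% = 8.5312% of Harbor Ventures LLC.
Aggregating (R2): 2.2724% + 11.0952% + 8.5312% = 21.8988%.

21.8988%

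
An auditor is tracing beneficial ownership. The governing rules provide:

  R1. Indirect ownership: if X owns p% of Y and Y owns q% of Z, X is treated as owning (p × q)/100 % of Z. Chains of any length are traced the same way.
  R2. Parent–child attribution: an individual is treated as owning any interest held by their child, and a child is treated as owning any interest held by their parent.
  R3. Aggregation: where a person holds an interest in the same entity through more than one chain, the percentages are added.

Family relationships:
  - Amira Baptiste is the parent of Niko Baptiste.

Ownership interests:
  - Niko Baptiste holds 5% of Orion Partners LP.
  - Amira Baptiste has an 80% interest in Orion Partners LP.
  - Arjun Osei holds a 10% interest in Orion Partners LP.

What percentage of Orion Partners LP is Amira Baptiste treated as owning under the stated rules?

By parent–child attribution (R2), Amira Baptiste is treated as also owning Niko Baptiste's interest in Orion Partners LP, giving 80% + 5% = 85%.
Direct interest in Orion Partners LP: 85%.

85%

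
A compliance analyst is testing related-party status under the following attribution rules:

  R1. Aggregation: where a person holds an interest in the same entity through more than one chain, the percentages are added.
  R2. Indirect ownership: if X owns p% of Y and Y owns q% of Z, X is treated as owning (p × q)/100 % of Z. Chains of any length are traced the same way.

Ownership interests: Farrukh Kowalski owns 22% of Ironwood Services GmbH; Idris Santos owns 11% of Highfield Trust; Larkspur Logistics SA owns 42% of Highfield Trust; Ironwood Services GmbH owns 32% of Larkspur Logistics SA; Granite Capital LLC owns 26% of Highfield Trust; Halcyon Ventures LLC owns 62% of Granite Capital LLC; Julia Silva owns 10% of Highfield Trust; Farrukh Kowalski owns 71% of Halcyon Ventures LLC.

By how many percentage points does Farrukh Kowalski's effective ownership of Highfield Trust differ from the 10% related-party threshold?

4.402

Chain via Halcyon Ventures LLC → Granite Capital LLC (R2): 71% × 62% × 26% = 11.4452% of Highfield Trust.
Chain via Ironwood Services GmbH → Larkspur Logistics SA (R2): 22% × 32% × 42% = 2.9568% of Highfield Trust.
Aggregating (R1): 11.4452% + 2.9568% = 14.402%.
14.402% exceeds the 10% threshold by 4.402 percentage points.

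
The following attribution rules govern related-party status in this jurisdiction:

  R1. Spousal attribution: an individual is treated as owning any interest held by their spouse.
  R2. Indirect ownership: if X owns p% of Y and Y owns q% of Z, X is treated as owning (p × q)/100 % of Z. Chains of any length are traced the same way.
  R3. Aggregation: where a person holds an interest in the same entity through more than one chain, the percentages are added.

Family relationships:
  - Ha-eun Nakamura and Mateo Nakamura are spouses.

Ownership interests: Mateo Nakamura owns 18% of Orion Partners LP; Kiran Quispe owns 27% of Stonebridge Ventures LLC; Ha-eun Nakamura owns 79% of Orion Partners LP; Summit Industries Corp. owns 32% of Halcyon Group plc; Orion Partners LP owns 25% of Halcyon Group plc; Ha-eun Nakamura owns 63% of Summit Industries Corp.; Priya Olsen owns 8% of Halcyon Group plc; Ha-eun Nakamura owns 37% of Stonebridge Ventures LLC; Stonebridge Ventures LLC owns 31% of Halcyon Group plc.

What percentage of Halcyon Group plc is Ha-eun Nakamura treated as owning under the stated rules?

55.88%

By spousal attribution (R1), Ha-eun Nakamura is treated as also owning Mateo Nakamura's interest in Orion Partners LP, giving 79% + 18% = 97%.
Chain via Orion Partners LP (R2): 97% × 25% = 24.25% of Halcyon Group plc.
Chain via Summit Industries Corp. (R2): 63% × 32% = 20.16% of Halcyon Group plc.
Chain via Stonebridge Ventures LLC (R2): 37% × 31% = 11.47% of Halcyon Group plc.
Aggregating (R3): 24.25% + 20.16% + 11.47% = 55.88%.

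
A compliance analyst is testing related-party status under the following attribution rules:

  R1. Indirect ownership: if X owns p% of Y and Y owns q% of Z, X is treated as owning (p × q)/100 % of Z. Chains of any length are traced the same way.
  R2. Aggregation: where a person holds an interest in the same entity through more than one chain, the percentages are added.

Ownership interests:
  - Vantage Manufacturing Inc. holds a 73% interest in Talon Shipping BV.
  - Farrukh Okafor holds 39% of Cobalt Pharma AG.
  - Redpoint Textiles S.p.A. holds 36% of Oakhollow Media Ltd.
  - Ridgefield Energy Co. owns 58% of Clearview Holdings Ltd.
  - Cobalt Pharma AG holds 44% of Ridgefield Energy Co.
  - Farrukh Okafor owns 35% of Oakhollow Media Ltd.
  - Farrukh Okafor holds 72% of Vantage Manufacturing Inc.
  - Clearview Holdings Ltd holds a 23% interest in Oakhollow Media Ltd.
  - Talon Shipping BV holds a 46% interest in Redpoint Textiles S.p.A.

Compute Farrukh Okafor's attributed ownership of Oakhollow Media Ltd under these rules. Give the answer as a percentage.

Chain via Cobalt Pharma AG → Ridgefield Energy Co. → Clearview Holdings Ltd (R1): 39% × 44% × 58% × 23% = 2.289144% of Oakhollow Media Ltd.
Chain via Vantage Manufacturing Inc. → Talon Shipping BV → Redpoint Textiles S.p.A. (R1): 72% × 73% × 46% × 36% = 8.703936% of Oakhollow Media Ltd.
Direct interest in Oakhollow Media Ltd: 35%.
Aggregating (R2): 2.289144% + 8.703936% + 35% = 45.99308%.

45.99308%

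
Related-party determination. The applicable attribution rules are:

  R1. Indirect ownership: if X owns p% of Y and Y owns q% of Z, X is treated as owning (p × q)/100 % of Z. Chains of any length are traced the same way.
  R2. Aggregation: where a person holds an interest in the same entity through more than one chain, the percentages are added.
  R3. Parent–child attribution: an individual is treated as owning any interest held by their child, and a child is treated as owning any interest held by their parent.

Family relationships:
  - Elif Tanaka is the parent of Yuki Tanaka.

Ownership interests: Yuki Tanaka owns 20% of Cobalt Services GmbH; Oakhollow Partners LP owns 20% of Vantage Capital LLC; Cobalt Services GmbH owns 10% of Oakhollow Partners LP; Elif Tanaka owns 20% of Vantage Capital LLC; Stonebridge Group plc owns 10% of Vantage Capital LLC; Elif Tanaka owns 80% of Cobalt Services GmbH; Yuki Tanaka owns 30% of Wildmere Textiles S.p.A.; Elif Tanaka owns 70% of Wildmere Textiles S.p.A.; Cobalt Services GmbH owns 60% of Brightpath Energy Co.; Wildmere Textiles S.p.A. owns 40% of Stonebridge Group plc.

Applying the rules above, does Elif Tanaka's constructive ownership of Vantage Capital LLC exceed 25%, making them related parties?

Yes

By parent–child attribution (R3), Elif Tanaka is treated as also owning Yuki Tanaka's interest in Wildmere Textiles S.p.A, giving 70% + 30% = 100%.
By parent–child attribution (R3), Elif Tanaka is treated as also owning Yuki Tanaka's interest in Cobalt Services GmbH, giving 80% + 20% = 100%.
Chain via Wildmere Textiles S.p.A. → Stonebridge Group plc (R1): 100% × 40% × 10% = 4% of Vantage Capital LLC.
Chain via Cobalt Services GmbH → Oakhollow Partners LP (R1): 100% × 10% × 20% = 2% of Vantage Capital LLC.
Direct interest in Vantage Capital LLC: 20%.
Aggregating (R2): 4% + 2% + 20% = 26%.
26% exceeds the 25% threshold, so Elif is a related party to Vantage Capital LLC.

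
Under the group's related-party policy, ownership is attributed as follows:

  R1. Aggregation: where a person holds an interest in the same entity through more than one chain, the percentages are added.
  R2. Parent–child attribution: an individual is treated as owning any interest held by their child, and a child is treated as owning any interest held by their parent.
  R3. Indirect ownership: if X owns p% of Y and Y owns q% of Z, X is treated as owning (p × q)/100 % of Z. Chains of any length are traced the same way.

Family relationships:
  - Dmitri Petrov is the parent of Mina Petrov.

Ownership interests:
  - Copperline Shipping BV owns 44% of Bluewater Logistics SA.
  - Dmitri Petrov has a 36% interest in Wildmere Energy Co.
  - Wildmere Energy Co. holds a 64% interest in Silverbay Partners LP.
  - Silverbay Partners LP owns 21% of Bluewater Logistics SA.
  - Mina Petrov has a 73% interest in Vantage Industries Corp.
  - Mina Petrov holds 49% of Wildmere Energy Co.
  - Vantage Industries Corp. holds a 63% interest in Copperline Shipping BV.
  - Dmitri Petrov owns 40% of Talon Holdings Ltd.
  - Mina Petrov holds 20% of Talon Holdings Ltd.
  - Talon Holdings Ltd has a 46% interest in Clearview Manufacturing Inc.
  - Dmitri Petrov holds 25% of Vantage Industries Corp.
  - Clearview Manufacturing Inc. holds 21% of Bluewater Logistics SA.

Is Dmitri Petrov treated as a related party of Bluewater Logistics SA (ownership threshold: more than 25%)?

By parent–child attribution (R2), Dmitri Petrov is treated as also owning Mina Petrov's interest in Vantage Industries Corp, giving 25% + 73% = 98%.
By parent–child attribution (R2), Dmitri Petrov is treated as also owning Mina Petrov's interest in Wildmere Energy Co, giving 36% + 49% = 85%.
By parent–child attribution (R2), Dmitri Petrov is treated as also owning Mina Petrov's interest in Talon Holdings Ltd, giving 40% + 20% = 60%.
Chain via Vantage Industries Corp. → Copperline Shipping BV (R3): 98% × 63% × 44% = 27.1656% of Bluewater Logistics SA.
Chain via Wildmere Energy Co. → Silverbay Partners LP (R3): 85% × 64% × 21% = 11.424% of Bluewater Logistics SA.
Chain via Talon Holdings Ltd → Clearview Manufacturing Inc. (R3): 60% × 46% × 21% = 5.796% of Bluewater Logistics SA.
Aggregating (R1): 27.1656% + 11.424% + 5.796% = 44.3856%.
44.3856% exceeds the 25% threshold, so Dmitri is a related party to Bluewater Logistics SA.

Yes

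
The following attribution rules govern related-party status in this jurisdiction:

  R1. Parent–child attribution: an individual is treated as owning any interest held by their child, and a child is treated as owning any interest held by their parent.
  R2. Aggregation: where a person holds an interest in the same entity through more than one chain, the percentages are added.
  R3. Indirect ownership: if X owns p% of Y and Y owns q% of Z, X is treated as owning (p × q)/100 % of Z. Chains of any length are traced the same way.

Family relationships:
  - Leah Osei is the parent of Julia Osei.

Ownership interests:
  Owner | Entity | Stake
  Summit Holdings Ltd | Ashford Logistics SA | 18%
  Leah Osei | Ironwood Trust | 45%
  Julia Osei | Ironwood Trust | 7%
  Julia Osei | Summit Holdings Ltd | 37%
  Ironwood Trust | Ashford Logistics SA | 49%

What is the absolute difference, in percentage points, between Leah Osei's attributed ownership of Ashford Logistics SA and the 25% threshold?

7.14

By parent–child attribution (R1), Leah Osei is treated as also owning Julia Osei's interest in Ironwood Trust, giving 45% + 7% = 52%.
By parent–child attribution (R1), Leah Osei is treated as owning Julia Osei's 37% interest in Summit Holdings Ltd.
Chain via Ironwood Trust (R3): 52% × 49% = 25.48% of Ashford Logistics SA.
Chain via Summit Holdings Ltd (R3): 37% × 18% = 6.66% of Ashford Logistics SA.
Aggregating (R2): 25.48% + 6.66% = 32.14%.
32.14% exceeds the 25% threshold by 7.14 percentage points.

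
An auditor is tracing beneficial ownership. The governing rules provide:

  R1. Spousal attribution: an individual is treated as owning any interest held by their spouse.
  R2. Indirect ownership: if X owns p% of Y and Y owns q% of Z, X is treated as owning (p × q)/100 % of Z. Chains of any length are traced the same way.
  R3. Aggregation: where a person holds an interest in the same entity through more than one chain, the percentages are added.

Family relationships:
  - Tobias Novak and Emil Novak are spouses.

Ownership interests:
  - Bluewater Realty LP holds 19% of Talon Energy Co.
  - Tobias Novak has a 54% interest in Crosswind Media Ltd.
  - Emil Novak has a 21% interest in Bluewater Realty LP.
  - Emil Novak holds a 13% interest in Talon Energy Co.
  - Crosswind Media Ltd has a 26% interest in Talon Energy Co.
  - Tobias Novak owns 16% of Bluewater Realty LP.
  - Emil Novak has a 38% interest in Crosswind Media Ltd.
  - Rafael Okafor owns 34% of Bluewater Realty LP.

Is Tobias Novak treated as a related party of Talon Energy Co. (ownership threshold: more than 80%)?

By spousal attribution (R1), Tobias Novak is treated as also owning Emil Novak's interest in Crosswind Media Ltd, giving 54% + 38% = 92%.
By spousal attribution (R1), Tobias Novak is treated as also owning Emil Novak's interest in Bluewater Realty LP, giving 16% + 21% = 37%.
By spousal attribution (R1), Tobias Novak is treated as owning Emil Novak's 13% interest in Talon Energy Co.
Chain via Crosswind Media Ltd (R2): 92% × 26% = 23.92% of Talon Energy Co.
Chain via Bluewater Realty LP (R2): 37% × 19% = 7.03% of Talon Energy Co.
Direct interest in Talon Energy Co: 13%.
Aggregating (R3): 23.92% + 7.03% + 13% = 43.95%.
43.95% does not exceed the 80% threshold, so Tobias is not a related party to Talon Energy Co.

No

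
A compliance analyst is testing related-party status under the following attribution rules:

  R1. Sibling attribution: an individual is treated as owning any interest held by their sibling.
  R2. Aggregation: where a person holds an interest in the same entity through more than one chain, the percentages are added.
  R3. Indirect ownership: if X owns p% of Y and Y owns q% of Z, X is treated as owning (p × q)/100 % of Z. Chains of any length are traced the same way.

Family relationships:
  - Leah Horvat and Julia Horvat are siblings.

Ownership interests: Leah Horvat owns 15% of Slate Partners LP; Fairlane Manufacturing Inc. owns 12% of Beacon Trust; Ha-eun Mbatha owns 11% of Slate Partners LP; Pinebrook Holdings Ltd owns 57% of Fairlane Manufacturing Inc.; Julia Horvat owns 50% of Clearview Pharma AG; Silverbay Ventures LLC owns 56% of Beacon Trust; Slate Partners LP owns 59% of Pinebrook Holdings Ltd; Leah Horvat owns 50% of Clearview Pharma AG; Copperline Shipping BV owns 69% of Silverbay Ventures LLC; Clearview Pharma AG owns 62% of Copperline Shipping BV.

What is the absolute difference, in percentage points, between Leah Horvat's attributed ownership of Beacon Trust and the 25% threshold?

0.43786

By sibling attribution (R1), Leah Horvat is treated as also owning Julia Horvat's interest in Clearview Pharma AG, giving 50% + 50% = 100%.
Chain via Slate Partners LP → Pinebrook Holdings Ltd → Fairlane Manufacturing Inc. (R3): 15% × 59% × 57% × 12% = 0.60534% of Beacon Trust.
Chain via Clearview Pharma AG → Copperline Shipping BV → Silverbay Ventures LLC (R3): 100% × 62% × 69% × 56% = 23.9568% of Beacon Trust.
Aggregating (R2): 0.60534% + 23.9568% = 24.56214%.
24.56214% falls short of the 25% threshold by 0.43786 percentage points.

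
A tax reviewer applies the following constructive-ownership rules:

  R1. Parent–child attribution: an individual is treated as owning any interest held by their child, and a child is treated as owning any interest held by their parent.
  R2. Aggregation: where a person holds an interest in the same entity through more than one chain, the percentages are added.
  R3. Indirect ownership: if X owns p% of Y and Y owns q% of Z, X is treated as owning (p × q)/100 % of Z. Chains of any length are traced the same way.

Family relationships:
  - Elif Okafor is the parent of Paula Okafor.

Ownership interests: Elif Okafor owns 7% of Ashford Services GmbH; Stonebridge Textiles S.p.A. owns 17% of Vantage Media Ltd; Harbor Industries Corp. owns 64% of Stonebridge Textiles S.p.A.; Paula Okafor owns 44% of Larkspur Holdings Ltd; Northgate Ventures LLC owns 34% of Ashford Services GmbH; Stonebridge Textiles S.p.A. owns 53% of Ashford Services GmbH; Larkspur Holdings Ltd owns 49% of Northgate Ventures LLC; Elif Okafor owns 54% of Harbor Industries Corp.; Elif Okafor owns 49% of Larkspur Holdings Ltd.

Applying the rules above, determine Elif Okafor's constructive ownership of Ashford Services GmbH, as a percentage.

40.8106%

By parent–child attribution (R1), Elif Okafor is treated as also owning Paula Okafor's interest in Larkspur Holdings Ltd, giving 49% + 44% = 93%.
Chain via Harbor Industries Corp. → Stonebridge Textiles S.p.A. (R3): 54% × 64% × 53% = 18.3168% of Ashford Services GmbH.
Chain via Larkspur Holdings Ltd → Northgate Ventures LLC (R3): 93% × 49% × 34% = 15.4938% of Ashford Services GmbH.
Direct interest in Ashford Services GmbH: 7%.
Aggregating (R2): 18.3168% + 15.4938% + 7% = 40.8106%.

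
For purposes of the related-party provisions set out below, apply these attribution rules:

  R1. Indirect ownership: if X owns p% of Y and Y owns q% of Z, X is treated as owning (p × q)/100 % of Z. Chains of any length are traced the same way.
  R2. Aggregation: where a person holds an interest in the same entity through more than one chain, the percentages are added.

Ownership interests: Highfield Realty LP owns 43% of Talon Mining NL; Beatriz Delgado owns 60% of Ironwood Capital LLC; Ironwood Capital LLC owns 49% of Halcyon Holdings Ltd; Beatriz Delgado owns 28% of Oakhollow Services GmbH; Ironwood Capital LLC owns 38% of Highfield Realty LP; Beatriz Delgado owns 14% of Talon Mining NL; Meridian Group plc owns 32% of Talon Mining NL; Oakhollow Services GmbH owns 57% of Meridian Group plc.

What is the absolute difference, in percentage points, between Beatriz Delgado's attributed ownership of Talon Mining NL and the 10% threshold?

18.9112

Chain via Ironwood Capital LLC → Highfield Realty LP (R1): 60% × 38% × 43% = 9.804% of Talon Mining NL.
Chain via Oakhollow Services GmbH → Meridian Group plc (R1): 28% × 57% × 32% = 5.1072% of Talon Mining NL.
Direct interest in Talon Mining NL: 14%.
Aggregating (R2): 9.804% + 5.1072% + 14% = 28.9112%.
28.9112% exceeds the 10% threshold by 18.9112 percentage points.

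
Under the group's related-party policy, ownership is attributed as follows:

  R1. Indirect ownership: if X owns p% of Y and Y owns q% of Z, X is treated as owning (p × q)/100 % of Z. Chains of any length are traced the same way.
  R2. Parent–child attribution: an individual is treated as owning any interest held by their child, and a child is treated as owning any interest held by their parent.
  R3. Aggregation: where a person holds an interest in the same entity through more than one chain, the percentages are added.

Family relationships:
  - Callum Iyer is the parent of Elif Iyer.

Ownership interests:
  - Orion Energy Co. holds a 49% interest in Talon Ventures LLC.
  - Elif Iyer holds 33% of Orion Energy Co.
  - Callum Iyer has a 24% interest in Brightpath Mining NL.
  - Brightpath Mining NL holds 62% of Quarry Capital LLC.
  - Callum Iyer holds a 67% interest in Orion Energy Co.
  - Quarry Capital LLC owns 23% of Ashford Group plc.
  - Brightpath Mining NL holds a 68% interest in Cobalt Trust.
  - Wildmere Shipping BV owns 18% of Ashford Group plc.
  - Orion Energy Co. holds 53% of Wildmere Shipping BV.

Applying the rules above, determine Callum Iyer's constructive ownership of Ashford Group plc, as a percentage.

12.9624%

By parent–child attribution (R2), Callum Iyer is treated as also owning Elif Iyer's interest in Orion Energy Co, giving 67% + 33% = 100%.
Chain via Brightpath Mining NL → Quarry Capital LLC (R1): 24% × 62% × 23% = 3.4224% of Ashford Group plc.
Chain via Orion Energy Co. → Wildmere Shipping BV (R1): 100% × 53% × 18% = 9.54% of Ashford Group plc.
Aggregating (R3): 3.4224% + 9.54% = 12.9624%.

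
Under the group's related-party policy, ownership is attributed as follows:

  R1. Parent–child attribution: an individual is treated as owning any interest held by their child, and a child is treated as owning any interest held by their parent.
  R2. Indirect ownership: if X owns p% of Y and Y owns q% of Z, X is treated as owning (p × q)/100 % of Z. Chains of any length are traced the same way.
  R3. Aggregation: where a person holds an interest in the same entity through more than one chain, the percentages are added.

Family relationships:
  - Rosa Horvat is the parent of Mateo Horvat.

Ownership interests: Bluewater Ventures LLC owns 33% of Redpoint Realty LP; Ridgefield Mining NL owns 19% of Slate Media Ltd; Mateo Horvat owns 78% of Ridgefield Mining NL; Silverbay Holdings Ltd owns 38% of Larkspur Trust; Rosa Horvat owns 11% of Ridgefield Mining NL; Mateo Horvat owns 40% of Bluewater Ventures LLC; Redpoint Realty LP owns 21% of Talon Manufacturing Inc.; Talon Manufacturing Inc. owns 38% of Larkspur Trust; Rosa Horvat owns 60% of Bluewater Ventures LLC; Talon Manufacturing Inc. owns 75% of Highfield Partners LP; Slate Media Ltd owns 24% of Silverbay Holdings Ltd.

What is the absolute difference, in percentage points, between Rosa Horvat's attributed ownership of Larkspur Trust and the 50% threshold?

45.824408

By parent–child attribution (R1), Rosa Horvat is treated as also owning Mateo Horvat's interest in Bluewater Ventures LLC, giving 60% + 40% = 100%.
By parent–child attribution (R1), Rosa Horvat is treated as also owning Mateo Horvat's interest in Ridgefield Mining NL, giving 11% + 78% = 89%.
Chain via Bluewater Ventures LLC → Redpoint Realty LP → Talon Manufacturing Inc. (R2): 100% × 33% × 21% × 38% = 2.6334% of Larkspur Trust.
Chain via Ridgefield Mining NL → Slate Media Ltd → Silverbay Holdings Ltd (R2): 89% × 19% × 24% × 38% = 1.542192% of Larkspur Trust.
Aggregating (R3): 2.6334% + 1.542192% = 4.175592%.
4.175592% falls short of the 50% threshold by 45.824408 percentage points.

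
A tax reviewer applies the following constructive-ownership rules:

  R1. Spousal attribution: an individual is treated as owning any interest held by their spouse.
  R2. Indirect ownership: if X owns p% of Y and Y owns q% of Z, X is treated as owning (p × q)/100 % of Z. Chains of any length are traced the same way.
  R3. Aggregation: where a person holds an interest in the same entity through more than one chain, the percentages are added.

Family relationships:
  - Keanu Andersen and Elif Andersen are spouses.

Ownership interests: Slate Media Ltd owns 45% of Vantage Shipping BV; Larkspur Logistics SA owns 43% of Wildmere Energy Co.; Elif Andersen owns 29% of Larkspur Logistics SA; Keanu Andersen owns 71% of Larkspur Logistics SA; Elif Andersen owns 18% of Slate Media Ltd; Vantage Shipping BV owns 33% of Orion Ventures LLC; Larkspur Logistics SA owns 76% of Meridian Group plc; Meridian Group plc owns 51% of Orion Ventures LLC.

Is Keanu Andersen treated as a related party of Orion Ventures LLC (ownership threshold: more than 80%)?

No

By spousal attribution (R1), Keanu Andersen is treated as also owning Elif Andersen's interest in Larkspur Logistics SA, giving 71% + 29% = 100%.
By spousal attribution (R1), Keanu Andersen is treated as owning Elif Andersen's 18% interest in Slate Media Ltd.
Chain via Larkspur Logistics SA → Meridian Group plc (R2): 100% × 76% × 51% = 38.76% of Orion Ventures LLC.
Chain via Slate Media Ltd → Vantage Shipping BV (R2): 18% × 45% × 33% = 2.673% of Orion Ventures LLC.
Aggregating (R3): 38.76% + 2.673% = 41.433%.
41.433% does not exceed the 80% threshold, so Keanu is not a related party to Orion Ventures LLC.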